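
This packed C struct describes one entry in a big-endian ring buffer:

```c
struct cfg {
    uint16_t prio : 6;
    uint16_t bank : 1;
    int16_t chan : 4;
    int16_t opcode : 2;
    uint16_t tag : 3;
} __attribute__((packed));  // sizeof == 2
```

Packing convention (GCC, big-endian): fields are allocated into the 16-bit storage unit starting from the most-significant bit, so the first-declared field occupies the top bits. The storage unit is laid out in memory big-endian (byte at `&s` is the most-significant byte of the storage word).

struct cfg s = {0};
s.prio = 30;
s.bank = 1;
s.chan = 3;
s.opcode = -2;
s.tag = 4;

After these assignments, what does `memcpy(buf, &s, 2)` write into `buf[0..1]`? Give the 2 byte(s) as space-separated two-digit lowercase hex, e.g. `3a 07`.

prio:6 = 30 → 0x1e << 10 → word 0x7800
bank:1 = 1 → 0x1 << 9 → word 0x7a00
chan:4 = 3 → 0x3 << 5 → word 0x7a60
opcode:2 = -2 → 0x2 << 3 → word 0x7a70
tag:3 = 4 → 0x4 << 0 → word 0x7a74
word = 0x7a74 → big-endian bytes:
  [0]=0x7a  [1]=0x74

7a 74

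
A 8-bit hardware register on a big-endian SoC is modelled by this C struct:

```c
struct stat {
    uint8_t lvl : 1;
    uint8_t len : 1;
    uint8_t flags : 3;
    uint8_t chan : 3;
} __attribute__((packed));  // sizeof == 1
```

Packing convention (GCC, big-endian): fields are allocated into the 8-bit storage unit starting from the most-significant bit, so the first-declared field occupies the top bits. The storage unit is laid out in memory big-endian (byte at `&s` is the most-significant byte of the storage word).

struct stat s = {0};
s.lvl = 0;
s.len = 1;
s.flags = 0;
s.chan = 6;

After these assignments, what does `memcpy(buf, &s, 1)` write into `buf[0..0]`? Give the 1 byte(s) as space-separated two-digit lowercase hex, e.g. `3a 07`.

46

lvl:1 = 0 → 0x0 << 7 → word 0x00
len:1 = 1 → 0x1 << 6 → word 0x40
flags:3 = 0 → 0x0 << 3 → word 0x40
chan:3 = 6 → 0x6 << 0 → word 0x46
word = 0x46 → big-endian bytes:
  [0]=0x46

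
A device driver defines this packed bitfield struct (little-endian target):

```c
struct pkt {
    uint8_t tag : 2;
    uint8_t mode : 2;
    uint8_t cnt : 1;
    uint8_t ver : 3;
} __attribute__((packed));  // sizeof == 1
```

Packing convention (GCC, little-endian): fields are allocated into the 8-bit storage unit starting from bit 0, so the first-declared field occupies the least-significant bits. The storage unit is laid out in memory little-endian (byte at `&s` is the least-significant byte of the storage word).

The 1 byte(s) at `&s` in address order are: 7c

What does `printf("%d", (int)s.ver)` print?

[0]=0x7c (little-endian) → word 0x7c
tag [0+:2] = (word>>0) & 0x3 = 0
mode [2+:2] = (word>>2) & 0x3 = 3
cnt [4+:1] = (word>>4) & 0x1 = 1
ver [5+:3] = (word>>5) & 0x7 = 3  ←

3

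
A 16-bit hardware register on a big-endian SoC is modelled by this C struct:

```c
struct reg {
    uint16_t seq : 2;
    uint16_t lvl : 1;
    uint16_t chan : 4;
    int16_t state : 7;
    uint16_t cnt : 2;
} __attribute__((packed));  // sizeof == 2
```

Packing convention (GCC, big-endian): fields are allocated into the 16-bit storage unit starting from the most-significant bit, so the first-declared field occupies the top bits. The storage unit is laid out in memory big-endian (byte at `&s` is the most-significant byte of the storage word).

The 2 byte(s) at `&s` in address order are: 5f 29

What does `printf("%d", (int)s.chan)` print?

15

[0]=0x5f [1]=0x29 (big-endian) → word 0x5f29
seq:2 @ bit 14 → (0x5f29>>14)&0x3 = 0x1
lvl:1 @ bit 13 → (0x5f29>>13)&0x1 = 0x0
chan:4 @ bit 9 → (0x5f29>>9)&0xf = 0xf  ←
state:7 @ bit 2 → (0x5f29>>2)&0x7f = 0x4a
cnt:2 @ bit 0 → (0x5f29>>0)&0x3 = 0x1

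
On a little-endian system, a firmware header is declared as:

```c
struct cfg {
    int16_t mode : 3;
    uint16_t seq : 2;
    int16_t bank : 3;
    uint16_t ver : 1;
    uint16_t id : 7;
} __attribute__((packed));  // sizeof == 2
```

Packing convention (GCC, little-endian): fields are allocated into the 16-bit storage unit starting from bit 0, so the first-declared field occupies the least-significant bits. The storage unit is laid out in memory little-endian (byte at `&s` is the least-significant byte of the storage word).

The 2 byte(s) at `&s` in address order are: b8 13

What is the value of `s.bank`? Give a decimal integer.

[0]=0xb8 [1]=0x13 (little-endian) → word 0x13b8
mode [0+:3] = (word>>0) & 0x7 = 0
seq [3+:2] = (word>>3) & 0x3 = 3
bank [5+:3] = (word>>5) & 0x7 = 5  ←
ver [8+:1] = (word>>8) & 0x1 = 1
id [9+:7] = (word>>9) & 0x7f = 9
bank signed 3b, MSB=1: 5 - 8 = -3

-3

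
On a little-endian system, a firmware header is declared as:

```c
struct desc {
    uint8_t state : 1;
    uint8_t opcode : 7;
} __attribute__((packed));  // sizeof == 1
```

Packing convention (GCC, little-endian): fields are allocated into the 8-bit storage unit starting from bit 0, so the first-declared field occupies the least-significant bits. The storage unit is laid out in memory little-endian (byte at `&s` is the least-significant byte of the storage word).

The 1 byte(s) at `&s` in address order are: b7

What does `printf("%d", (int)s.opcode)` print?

91

[0]=0xb7 (little-endian) → word 0xb7
state [0+:1] = (word>>0) & 0x1 = 1
opcode [1+:7] = (word>>1) & 0x7f = 91  ←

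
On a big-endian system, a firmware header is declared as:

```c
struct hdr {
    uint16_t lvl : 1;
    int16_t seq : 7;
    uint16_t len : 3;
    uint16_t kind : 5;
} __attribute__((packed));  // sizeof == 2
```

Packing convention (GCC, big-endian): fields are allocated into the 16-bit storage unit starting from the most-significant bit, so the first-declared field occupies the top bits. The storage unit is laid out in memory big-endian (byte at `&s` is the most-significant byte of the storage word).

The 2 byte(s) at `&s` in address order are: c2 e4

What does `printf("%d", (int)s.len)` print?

7

[0]=0xc2 [1]=0xe4 (big-endian) → word 0xc2e4
lvl:1 @ bit 15 → (0xc2e4>>15)&0x1 = 0x1
seq:7 @ bit 8 → (0xc2e4>>8)&0x7f = 0x42
len:3 @ bit 5 → (0xc2e4>>5)&0x7 = 0x7  ←
kind:5 @ bit 0 → (0xc2e4>>0)&0x1f = 0x4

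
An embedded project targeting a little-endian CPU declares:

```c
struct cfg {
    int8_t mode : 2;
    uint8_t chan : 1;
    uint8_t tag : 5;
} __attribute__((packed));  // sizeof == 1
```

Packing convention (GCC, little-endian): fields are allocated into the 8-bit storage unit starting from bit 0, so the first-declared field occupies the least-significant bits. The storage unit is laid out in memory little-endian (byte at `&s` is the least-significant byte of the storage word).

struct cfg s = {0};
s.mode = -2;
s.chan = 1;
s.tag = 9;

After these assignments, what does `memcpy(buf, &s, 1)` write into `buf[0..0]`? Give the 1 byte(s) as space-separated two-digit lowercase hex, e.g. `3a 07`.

mode:2 = -2 → 0x2 << 0 → word 0x02
chan:1 = 1 → 0x1 << 2 → word 0x06
tag:5 = 9 → 0x9 << 3 → word 0x4e
word = 0x4e → little-endian bytes:
  [0]=0x4e

4e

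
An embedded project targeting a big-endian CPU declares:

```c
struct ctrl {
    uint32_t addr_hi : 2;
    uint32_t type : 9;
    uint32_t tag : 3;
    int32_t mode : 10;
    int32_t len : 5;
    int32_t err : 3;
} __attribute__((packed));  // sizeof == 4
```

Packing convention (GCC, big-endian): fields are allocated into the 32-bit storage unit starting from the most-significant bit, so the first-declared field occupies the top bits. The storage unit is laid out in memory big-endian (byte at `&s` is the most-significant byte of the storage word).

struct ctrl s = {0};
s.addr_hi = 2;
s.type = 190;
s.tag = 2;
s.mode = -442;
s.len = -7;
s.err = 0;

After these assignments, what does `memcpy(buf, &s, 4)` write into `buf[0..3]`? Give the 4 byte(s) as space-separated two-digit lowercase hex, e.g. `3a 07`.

97 ca 46 c8

[30+:2] addr_hi=2 & 0x3 = 0x2; word=0x80000000
[21+:9] type=190 & 0x1ff = 0xbe; word=0x97c00000
[18+:3] tag=2 & 0x7 = 0x2; word=0x97c80000
[8+:10] mode=-442 & 0x3ff = 0x246; word=0x97ca4600
[3+:5] len=-7 & 0x1f = 0x19; word=0x97ca46c8
[0+:3] err=0 & 0x7 = 0x0; word=0x97ca46c8
word = 0x97ca46c8 → big-endian bytes:
  [0]=0x97  [1]=0xca  [2]=0x46  [3]=0xc8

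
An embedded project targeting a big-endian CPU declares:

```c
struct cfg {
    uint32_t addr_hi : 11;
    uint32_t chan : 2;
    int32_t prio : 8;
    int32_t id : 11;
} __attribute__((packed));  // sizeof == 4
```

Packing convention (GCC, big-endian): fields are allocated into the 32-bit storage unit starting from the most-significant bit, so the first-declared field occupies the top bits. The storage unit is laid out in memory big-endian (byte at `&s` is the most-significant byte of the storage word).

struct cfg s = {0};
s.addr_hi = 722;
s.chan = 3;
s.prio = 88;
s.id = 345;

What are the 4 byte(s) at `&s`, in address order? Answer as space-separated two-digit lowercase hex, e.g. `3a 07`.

5a 5a c1 59

addr_hi (11b) val=722 bits=0x2d2 at bit 21: 0x5a400000
chan (2b) val=3 bits=0x3 at bit 19: 0x5a580000
prio (8b) val=88 bits=0x58 at bit 11: 0x5a5ac000
id (11b) val=345 bits=0x159 at bit 0: 0x5a5ac159
word = 0x5a5ac159 → big-endian bytes:
  [0]=0x5a  [1]=0x5a  [2]=0xc1  [3]=0x59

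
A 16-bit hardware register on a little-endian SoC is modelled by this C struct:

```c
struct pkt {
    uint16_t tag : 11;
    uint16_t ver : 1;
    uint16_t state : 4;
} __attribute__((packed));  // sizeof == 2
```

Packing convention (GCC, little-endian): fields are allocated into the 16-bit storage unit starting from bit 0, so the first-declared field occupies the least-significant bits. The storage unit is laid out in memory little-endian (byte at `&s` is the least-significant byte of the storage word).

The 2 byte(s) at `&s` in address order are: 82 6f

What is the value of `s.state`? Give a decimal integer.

[0]=0x82 [1]=0x6f (little-endian) → word 0x6f82
tag:11 @ bit 0 → (0x6f82>>0)&0x7ff = 0x782
ver:1 @ bit 11 → (0x6f82>>11)&0x1 = 0x1
state:4 @ bit 12 → (0x6f82>>12)&0xf = 0x6  ←

6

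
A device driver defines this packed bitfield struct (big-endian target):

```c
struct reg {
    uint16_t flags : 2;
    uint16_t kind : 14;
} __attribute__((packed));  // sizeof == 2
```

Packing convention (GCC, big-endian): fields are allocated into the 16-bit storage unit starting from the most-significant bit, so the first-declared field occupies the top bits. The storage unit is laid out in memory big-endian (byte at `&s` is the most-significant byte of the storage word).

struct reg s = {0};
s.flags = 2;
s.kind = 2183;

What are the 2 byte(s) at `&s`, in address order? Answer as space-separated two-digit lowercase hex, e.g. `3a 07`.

flags:2 = 2 → 0x2 << 14 → word 0x8000
kind:14 = 2183 → 0x887 << 0 → word 0x8887
word = 0x8887 → big-endian bytes:
  [0]=0x88  [1]=0x87

88 87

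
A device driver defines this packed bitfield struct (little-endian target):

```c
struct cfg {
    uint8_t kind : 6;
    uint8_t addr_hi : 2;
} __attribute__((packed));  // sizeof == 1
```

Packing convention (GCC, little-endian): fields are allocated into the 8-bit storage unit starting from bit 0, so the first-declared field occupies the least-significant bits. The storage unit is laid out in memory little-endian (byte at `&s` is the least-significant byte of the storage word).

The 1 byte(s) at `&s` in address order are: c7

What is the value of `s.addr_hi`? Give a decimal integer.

[0]=0xc7 (little-endian) → word 0xc7
kind:6 @ bit 0 → (0xc7>>0)&0x3f = 0x7
addr_hi:2 @ bit 6 → (0xc7>>6)&0x3 = 0x3  ←

3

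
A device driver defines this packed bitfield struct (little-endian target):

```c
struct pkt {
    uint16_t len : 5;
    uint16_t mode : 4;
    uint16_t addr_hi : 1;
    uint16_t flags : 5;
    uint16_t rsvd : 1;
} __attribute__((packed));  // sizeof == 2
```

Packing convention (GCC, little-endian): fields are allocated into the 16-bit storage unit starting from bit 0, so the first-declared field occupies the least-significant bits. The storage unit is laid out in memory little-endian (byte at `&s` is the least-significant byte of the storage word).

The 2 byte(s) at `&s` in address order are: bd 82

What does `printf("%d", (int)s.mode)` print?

5

[0]=0xbd [1]=0x82 (little-endian) → word 0x82bd
len [0+:5] = (word>>0) & 0x1f = 29
mode [5+:4] = (word>>5) & 0xf = 5  ←
addr_hi [9+:1] = (word>>9) & 0x1 = 1
flags [10+:5] = (word>>10) & 0x1f = 0
rsvd [15+:1] = (word>>15) & 0x1 = 1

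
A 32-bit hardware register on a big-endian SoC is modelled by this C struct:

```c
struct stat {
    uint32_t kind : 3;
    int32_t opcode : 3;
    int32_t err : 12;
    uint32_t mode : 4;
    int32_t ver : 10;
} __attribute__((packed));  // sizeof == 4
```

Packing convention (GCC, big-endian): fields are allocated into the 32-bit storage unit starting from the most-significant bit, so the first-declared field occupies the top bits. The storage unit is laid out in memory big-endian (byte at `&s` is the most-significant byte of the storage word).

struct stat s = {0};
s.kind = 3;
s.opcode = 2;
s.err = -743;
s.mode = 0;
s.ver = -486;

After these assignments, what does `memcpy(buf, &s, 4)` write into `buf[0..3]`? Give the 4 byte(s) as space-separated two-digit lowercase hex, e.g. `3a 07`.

6b 46 42 1a

kind (3b) val=3 bits=0x3 at bit 29: 0x60000000
opcode (3b) val=2 bits=0x2 at bit 26: 0x68000000
err (12b) val=-743 bits=0xd19 at bit 14: 0x6b464000
mode (4b) val=0 bits=0x0 at bit 10: 0x6b464000
ver (10b) val=-486 bits=0x21a at bit 0: 0x6b46421a
word = 0x6b46421a → big-endian bytes:
  [0]=0x6b  [1]=0x46  [2]=0x42  [3]=0x1a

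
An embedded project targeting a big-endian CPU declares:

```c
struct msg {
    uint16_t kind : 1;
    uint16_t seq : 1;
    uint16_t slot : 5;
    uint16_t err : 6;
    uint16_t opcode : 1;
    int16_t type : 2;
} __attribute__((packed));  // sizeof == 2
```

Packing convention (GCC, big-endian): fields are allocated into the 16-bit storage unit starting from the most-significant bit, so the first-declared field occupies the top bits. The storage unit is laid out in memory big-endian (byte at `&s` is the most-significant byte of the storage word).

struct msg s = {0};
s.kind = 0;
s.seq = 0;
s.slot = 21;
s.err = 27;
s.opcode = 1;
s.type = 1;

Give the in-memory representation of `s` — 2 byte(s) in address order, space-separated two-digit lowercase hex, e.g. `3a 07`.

2a dd

kind:1 = 0 → 0x0 << 15 → word 0x0000
seq:1 = 0 → 0x0 << 14 → word 0x0000
slot:5 = 21 → 0x15 << 9 → word 0x2a00
err:6 = 27 → 0x1b << 3 → word 0x2ad8
opcode:1 = 1 → 0x1 << 2 → word 0x2adc
type:2 = 1 → 0x1 << 0 → word 0x2add
word = 0x2add → big-endian bytes:
  [0]=0x2a  [1]=0xdd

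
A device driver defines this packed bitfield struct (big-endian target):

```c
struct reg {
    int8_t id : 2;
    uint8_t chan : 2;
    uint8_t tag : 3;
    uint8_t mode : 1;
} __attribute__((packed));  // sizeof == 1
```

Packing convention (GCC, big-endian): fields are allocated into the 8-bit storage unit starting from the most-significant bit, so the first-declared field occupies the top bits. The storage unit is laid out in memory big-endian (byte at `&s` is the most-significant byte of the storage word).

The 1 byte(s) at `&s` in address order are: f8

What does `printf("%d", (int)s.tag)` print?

4

[0]=0xf8 (big-endian) → word 0xf8
id:2 @ bit 6 → (0xf8>>6)&0x3 = 0x3
chan:2 @ bit 4 → (0xf8>>4)&0x3 = 0x3
tag:3 @ bit 1 → (0xf8>>1)&0x7 = 0x4  ←
mode:1 @ bit 0 → (0xf8>>0)&0x1 = 0x0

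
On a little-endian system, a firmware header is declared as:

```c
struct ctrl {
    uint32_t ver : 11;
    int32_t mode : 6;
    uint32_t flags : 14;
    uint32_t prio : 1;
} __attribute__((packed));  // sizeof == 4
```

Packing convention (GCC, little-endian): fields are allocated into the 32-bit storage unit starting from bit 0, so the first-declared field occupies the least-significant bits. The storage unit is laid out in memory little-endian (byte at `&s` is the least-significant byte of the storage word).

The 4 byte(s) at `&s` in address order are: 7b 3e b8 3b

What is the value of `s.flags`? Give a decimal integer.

[0]=0x7b [1]=0x3e [2]=0xb8 [3]=0x3b (little-endian) → word 0x3bb83e7b
ver [0+:11] = (word>>0) & 0x7ff = 1659
mode [11+:6] = (word>>11) & 0x3f = 7
flags [17+:14] = (word>>17) & 0x3fff = 7644  ←
prio [31+:1] = (word>>31) & 0x1 = 0

7644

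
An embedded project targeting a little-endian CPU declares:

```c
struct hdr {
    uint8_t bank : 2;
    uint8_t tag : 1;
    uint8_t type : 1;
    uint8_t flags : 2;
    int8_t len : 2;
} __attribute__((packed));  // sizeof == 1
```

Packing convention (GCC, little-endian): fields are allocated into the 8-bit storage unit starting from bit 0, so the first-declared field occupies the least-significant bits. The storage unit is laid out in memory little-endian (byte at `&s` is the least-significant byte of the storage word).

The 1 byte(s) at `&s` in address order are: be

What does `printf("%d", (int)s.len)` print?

-2

[0]=0xbe (little-endian) → word 0xbe
bank:2 @ bit 0 → (0xbe>>0)&0x3 = 0x2
tag:1 @ bit 2 → (0xbe>>2)&0x1 = 0x1
type:1 @ bit 3 → (0xbe>>3)&0x1 = 0x1
flags:2 @ bit 4 → (0xbe>>4)&0x3 = 0x3
len:2 @ bit 6 → (0xbe>>6)&0x3 = 0x2  ←
len signed 2b, MSB=1: 2 - 4 = -2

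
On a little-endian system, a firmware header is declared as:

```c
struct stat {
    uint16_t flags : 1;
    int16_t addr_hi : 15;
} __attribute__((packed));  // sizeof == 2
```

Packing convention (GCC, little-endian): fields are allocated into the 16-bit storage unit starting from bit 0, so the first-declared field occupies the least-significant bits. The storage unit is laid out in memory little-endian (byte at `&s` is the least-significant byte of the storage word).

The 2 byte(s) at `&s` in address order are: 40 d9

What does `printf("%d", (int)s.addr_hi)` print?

-4960

[0]=0x40 [1]=0xd9 (little-endian) → word 0xd940
flags:1 @ bit 0 → (0xd940>>0)&0x1 = 0x0
addr_hi:15 @ bit 1 → (0xd940>>1)&0x7fff = 0x6ca0  ←
addr_hi signed 15b, MSB=1: 27808 - 32768 = -4960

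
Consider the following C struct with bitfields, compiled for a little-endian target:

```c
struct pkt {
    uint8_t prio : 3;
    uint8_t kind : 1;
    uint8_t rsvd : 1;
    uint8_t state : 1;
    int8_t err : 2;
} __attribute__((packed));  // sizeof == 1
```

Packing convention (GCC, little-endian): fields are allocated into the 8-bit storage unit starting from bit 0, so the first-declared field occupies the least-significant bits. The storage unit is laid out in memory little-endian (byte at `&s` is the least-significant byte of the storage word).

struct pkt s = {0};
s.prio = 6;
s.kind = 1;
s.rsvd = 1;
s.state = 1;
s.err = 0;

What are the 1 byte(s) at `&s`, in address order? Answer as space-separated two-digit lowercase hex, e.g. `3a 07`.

[0+:3] prio=6 & 0x7 = 0x6; word=0x06
[3+:1] kind=1 & 0x1 = 0x1; word=0x0e
[4+:1] rsvd=1 & 0x1 = 0x1; word=0x1e
[5+:1] state=1 & 0x1 = 0x1; word=0x3e
[6+:2] err=0 & 0x3 = 0x0; word=0x3e
word = 0x3e → little-endian bytes:
  [0]=0x3e

3e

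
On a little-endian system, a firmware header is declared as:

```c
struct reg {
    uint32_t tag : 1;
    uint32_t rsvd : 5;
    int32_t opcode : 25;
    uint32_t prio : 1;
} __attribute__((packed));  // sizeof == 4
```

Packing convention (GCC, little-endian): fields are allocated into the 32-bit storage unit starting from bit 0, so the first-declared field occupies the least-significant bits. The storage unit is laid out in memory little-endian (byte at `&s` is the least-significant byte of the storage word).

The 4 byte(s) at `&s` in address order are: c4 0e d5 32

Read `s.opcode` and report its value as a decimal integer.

[0]=0xc4 [1]=0x0e [2]=0xd5 [3]=0x32 (little-endian) → word 0x32d50ec4
tag:1 @ bit 0 → (0x32d50ec4>>0)&0x1 = 0x0
rsvd:5 @ bit 1 → (0x32d50ec4>>1)&0x1f = 0x2
opcode:25 @ bit 6 → (0x32d50ec4>>6)&0x1ffffff = 0xcb543b  ←
prio:1 @ bit 31 → (0x32d50ec4>>31)&0x1 = 0x0
opcode signed 25b, MSB=0: value = 13325371

13325371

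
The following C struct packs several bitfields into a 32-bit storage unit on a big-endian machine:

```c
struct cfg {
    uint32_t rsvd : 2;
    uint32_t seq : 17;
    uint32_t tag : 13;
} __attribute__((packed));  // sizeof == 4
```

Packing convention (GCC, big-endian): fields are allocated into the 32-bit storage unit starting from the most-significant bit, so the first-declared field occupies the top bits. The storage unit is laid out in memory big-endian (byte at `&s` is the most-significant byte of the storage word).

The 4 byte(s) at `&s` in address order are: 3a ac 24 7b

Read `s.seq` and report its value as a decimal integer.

[0]=0x3a [1]=0xac [2]=0x24 [3]=0x7b (big-endian) → word 0x3aac247b
rsvd [30+:2] = (word>>30) & 0x3 = 0
seq [13+:17] = (word>>13) & 0x1ffff = 120161  ←
tag [0+:13] = (word>>0) & 0x1fff = 1147

120161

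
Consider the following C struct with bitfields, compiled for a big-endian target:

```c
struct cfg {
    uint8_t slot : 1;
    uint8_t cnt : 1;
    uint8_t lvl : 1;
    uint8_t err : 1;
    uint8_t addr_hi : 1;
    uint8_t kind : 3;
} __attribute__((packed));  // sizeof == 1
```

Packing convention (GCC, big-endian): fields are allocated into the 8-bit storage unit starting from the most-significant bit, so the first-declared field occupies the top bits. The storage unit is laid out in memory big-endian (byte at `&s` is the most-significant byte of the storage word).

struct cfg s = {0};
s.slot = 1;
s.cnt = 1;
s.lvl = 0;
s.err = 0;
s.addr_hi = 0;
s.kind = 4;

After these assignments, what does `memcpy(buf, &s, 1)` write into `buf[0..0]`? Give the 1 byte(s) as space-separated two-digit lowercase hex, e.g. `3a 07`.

c4

[7+:1] slot=1 & 0x1 = 0x1; word=0x80
[6+:1] cnt=1 & 0x1 = 0x1; word=0xc0
[5+:1] lvl=0 & 0x1 = 0x0; word=0xc0
[4+:1] err=0 & 0x1 = 0x0; word=0xc0
[3+:1] addr_hi=0 & 0x1 = 0x0; word=0xc0
[0+:3] kind=4 & 0x7 = 0x4; word=0xc4
word = 0xc4 → big-endian bytes:
  [0]=0xc4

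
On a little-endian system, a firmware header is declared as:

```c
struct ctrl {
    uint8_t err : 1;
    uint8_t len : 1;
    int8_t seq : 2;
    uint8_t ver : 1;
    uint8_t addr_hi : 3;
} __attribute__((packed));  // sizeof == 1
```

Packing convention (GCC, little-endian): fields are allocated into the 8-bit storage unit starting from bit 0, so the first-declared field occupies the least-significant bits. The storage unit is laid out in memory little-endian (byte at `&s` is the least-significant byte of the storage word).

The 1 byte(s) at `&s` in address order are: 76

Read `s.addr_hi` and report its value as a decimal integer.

[0]=0x76 (little-endian) → word 0x76
err:1 @ bit 0 → (0x76>>0)&0x1 = 0x0
len:1 @ bit 1 → (0x76>>1)&0x1 = 0x1
seq:2 @ bit 2 → (0x76>>2)&0x3 = 0x1
ver:1 @ bit 4 → (0x76>>4)&0x1 = 0x1
addr_hi:3 @ bit 5 → (0x76>>5)&0x7 = 0x3  ←

3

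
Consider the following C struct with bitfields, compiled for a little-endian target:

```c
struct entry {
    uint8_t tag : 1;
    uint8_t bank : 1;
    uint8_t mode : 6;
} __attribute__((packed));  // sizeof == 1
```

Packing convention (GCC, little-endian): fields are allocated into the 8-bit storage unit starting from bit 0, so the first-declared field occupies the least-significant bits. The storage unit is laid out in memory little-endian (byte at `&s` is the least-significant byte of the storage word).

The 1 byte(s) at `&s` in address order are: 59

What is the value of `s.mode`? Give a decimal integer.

22

[0]=0x59 (little-endian) → word 0x59
tag [0+:1] = (word>>0) & 0x1 = 1
bank [1+:1] = (word>>1) & 0x1 = 0
mode [2+:6] = (word>>2) & 0x3f = 22  ←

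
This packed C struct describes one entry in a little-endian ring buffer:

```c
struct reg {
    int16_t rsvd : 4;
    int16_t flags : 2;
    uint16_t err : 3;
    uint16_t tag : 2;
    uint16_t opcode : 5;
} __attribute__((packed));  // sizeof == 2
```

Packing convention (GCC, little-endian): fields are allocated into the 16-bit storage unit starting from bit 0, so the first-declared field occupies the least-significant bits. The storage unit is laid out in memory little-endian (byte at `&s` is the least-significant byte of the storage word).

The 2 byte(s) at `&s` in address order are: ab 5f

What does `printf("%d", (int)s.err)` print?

[0]=0xab [1]=0x5f (little-endian) → word 0x5fab
rsvd [0+:4] = (word>>0) & 0xf = 11
flags [4+:2] = (word>>4) & 0x3 = 2
err [6+:3] = (word>>6) & 0x7 = 6  ←
tag [9+:2] = (word>>9) & 0x3 = 3
opcode [11+:5] = (word>>11) & 0x1f = 11

6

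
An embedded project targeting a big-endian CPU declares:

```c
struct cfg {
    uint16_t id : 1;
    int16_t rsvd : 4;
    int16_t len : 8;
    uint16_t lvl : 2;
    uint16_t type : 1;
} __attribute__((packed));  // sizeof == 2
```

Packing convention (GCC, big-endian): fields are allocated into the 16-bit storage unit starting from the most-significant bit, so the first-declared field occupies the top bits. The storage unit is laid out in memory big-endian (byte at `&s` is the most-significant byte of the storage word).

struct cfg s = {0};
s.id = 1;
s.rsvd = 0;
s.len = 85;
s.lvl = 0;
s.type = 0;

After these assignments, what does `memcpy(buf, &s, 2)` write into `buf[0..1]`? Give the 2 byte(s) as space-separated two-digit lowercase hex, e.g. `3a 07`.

id (1b) val=1 bits=0x1 at bit 15: 0x8000
rsvd (4b) val=0 bits=0x0 at bit 11: 0x8000
len (8b) val=85 bits=0x55 at bit 3: 0x82a8
lvl (2b) val=0 bits=0x0 at bit 1: 0x82a8
type (1b) val=0 bits=0x0 at bit 0: 0x82a8
word = 0x82a8 → big-endian bytes:
  [0]=0x82  [1]=0xa8

82 a8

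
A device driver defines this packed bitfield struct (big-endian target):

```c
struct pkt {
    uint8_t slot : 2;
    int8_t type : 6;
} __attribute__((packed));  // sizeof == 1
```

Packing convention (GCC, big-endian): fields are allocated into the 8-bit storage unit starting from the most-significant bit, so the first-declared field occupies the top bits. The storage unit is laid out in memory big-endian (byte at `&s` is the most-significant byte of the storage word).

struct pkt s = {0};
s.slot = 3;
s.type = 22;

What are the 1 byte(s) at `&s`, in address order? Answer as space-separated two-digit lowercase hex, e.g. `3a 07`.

slot (2b) val=3 bits=0x3 at bit 6: 0xc0
type (6b) val=22 bits=0x16 at bit 0: 0xd6
word = 0xd6 → big-endian bytes:
  [0]=0xd6

d6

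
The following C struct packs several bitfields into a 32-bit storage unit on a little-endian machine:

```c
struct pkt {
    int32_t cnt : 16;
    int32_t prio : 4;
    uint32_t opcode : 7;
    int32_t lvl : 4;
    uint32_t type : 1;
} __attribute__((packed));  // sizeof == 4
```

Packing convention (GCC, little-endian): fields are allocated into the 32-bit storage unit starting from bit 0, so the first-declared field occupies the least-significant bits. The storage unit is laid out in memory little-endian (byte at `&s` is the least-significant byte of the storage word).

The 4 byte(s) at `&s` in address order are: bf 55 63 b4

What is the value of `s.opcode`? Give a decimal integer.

[0]=0xbf [1]=0x55 [2]=0x63 [3]=0xb4 (little-endian) → word 0xb46355bf
cnt [0+:16] = (word>>0) & 0xffff = 21951
prio [16+:4] = (word>>16) & 0xf = 3
opcode [20+:7] = (word>>20) & 0x7f = 70  ←
lvl [27+:4] = (word>>27) & 0xf = 6
type [31+:1] = (word>>31) & 0x1 = 1

70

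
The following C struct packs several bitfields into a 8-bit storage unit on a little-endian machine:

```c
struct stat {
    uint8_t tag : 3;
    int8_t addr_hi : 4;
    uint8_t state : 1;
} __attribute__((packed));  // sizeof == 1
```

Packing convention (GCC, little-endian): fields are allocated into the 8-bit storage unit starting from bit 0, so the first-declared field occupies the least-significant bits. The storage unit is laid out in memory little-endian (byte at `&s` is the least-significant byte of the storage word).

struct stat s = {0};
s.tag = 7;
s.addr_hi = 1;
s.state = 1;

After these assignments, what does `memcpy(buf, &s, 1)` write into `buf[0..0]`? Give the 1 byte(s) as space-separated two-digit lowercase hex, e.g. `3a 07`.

tag (3b) val=7 bits=0x7 at bit 0: 0x07
addr_hi (4b) val=1 bits=0x1 at bit 3: 0x0f
state (1b) val=1 bits=0x1 at bit 7: 0x8f
word = 0x8f → little-endian bytes:
  [0]=0x8f

8f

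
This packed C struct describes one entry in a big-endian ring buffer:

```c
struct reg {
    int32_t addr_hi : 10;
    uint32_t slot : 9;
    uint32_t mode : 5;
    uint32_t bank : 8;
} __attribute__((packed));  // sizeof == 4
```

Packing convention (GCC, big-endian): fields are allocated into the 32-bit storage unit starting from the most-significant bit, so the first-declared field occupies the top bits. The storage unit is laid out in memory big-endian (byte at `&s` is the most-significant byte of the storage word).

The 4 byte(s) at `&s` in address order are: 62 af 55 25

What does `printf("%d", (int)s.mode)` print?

21

[0]=0x62 [1]=0xaf [2]=0x55 [3]=0x25 (big-endian) → word 0x62af5525
addr_hi:10 @ bit 22 → (0x62af5525>>22)&0x3ff = 0x18a
slot:9 @ bit 13 → (0x62af5525>>13)&0x1ff = 0x17a
mode:5 @ bit 8 → (0x62af5525>>8)&0x1f = 0x15  ←
bank:8 @ bit 0 → (0x62af5525>>0)&0xff = 0x25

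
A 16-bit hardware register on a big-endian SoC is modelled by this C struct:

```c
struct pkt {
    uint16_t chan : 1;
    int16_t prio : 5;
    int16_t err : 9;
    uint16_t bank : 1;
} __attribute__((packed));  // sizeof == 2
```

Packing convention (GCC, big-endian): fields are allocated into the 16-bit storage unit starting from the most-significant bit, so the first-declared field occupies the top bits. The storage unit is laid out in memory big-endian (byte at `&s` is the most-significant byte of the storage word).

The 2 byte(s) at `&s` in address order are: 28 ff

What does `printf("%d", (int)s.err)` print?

127

[0]=0x28 [1]=0xff (big-endian) → word 0x28ff
chan:1 @ bit 15 → (0x28ff>>15)&0x1 = 0x0
prio:5 @ bit 10 → (0x28ff>>10)&0x1f = 0xa
err:9 @ bit 1 → (0x28ff>>1)&0x1ff = 0x7f  ←
bank:1 @ bit 0 → (0x28ff>>0)&0x1 = 0x1
err signed 9b, MSB=0: value = 127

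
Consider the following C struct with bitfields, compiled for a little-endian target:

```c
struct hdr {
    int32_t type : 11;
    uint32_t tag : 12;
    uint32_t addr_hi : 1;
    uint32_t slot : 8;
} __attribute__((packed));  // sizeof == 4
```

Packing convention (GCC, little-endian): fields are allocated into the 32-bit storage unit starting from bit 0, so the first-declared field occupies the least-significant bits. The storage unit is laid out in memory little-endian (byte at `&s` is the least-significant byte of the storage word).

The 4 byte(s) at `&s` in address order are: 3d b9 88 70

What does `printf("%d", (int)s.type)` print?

[0]=0x3d [1]=0xb9 [2]=0x88 [3]=0x70 (little-endian) → word 0x7088b93d
type [0+:11] = (word>>0) & 0x7ff = 317  ←
tag [11+:12] = (word>>11) & 0xfff = 279
addr_hi [23+:1] = (word>>23) & 0x1 = 1
slot [24+:8] = (word>>24) & 0xff = 112
type signed 11b, MSB=0: value = 317

317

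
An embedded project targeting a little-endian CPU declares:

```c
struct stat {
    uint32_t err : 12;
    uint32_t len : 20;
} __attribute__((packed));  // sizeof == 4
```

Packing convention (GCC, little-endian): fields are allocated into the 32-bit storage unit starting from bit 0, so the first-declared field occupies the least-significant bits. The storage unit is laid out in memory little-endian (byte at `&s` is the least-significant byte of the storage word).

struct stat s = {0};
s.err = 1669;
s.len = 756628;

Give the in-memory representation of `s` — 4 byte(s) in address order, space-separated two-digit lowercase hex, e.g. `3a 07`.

85 46 b9 b8

err (12b) val=1669 bits=0x685 at bit 0: 0x00000685
len (20b) val=756628 bits=0xb8b94 at bit 12: 0xb8b94685
word = 0xb8b94685 → little-endian bytes:
  [0]=0x85  [1]=0x46  [2]=0xb9  [3]=0xb8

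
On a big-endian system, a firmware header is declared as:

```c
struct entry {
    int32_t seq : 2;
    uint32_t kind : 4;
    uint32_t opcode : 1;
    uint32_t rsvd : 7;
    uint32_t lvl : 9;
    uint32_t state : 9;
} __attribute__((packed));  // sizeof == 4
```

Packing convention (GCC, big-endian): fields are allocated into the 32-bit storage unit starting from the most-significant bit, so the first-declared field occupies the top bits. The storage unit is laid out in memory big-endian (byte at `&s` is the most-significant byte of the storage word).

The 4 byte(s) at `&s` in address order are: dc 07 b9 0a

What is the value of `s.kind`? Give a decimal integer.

7

[0]=0xdc [1]=0x07 [2]=0xb9 [3]=0x0a (big-endian) → word 0xdc07b90a
seq:2 @ bit 30 → (0xdc07b90a>>30)&0x3 = 0x3
kind:4 @ bit 26 → (0xdc07b90a>>26)&0xf = 0x7  ←
opcode:1 @ bit 25 → (0xdc07b90a>>25)&0x1 = 0x0
rsvd:7 @ bit 18 → (0xdc07b90a>>18)&0x7f = 0x1
lvl:9 @ bit 9 → (0xdc07b90a>>9)&0x1ff = 0x1dc
state:9 @ bit 0 → (0xdc07b90a>>0)&0x1ff = 0x10a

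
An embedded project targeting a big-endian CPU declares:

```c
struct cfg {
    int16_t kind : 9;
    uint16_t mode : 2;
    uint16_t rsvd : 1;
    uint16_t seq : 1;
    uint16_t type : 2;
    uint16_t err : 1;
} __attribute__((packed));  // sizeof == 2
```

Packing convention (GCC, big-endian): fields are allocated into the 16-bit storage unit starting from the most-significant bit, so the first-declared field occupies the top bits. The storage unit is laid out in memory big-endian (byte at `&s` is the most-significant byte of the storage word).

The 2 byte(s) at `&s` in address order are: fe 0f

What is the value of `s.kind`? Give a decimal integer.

[0]=0xfe [1]=0x0f (big-endian) → word 0xfe0f
kind [7+:9] = (word>>7) & 0x1ff = 508  ←
mode [5+:2] = (word>>5) & 0x3 = 0
rsvd [4+:1] = (word>>4) & 0x1 = 0
seq [3+:1] = (word>>3) & 0x1 = 1
type [1+:2] = (word>>1) & 0x3 = 3
err [0+:1] = (word>>0) & 0x1 = 1
kind signed 9b, MSB=1: 508 - 512 = -4

-4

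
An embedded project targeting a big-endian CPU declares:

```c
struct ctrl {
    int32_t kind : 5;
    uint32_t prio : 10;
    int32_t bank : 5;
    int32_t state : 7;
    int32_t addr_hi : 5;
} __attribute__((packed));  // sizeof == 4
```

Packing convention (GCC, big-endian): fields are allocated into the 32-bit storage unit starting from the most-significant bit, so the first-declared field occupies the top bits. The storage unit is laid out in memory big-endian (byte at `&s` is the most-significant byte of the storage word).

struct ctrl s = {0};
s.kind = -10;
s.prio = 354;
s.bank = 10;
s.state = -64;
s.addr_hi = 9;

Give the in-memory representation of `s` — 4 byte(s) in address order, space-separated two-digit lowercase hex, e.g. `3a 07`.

b2 c4 a8 09

kind:5 = -10 → 0x16 << 27 → word 0xb0000000
prio:10 = 354 → 0x162 << 17 → word 0xb2c40000
bank:5 = 10 → 0xa << 12 → word 0xb2c4a000
state:7 = -64 → 0x40 << 5 → word 0xb2c4a800
addr_hi:5 = 9 → 0x9 << 0 → word 0xb2c4a809
word = 0xb2c4a809 → big-endian bytes:
  [0]=0xb2  [1]=0xc4  [2]=0xa8  [3]=0x09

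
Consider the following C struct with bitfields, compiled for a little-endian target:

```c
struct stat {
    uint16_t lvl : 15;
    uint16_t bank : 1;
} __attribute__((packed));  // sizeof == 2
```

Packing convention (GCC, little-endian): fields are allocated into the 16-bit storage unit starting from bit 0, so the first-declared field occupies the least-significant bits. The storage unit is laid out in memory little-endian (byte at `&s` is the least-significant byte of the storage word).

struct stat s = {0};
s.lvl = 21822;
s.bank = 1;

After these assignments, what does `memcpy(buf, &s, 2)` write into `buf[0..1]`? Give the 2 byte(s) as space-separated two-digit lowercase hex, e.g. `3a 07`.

lvl:15 = 21822 → 0x553e << 0 → word 0x553e
bank:1 = 1 → 0x1 << 15 → word 0xd53e
word = 0xd53e → little-endian bytes:
  [0]=0x3e  [1]=0xd5

3e d5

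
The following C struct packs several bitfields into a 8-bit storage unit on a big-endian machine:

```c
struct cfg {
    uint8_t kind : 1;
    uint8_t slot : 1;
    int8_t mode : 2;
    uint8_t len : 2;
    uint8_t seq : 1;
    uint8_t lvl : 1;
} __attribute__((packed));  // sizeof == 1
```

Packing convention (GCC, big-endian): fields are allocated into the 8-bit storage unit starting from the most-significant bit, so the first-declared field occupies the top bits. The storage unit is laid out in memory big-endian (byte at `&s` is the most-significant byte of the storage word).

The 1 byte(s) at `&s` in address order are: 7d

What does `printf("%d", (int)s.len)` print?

[0]=0x7d (big-endian) → word 0x7d
kind:1 @ bit 7 → (0x7d>>7)&0x1 = 0x0
slot:1 @ bit 6 → (0x7d>>6)&0x1 = 0x1
mode:2 @ bit 4 → (0x7d>>4)&0x3 = 0x3
len:2 @ bit 2 → (0x7d>>2)&0x3 = 0x3  ←
seq:1 @ bit 1 → (0x7d>>1)&0x1 = 0x0
lvl:1 @ bit 0 → (0x7d>>0)&0x1 = 0x1

3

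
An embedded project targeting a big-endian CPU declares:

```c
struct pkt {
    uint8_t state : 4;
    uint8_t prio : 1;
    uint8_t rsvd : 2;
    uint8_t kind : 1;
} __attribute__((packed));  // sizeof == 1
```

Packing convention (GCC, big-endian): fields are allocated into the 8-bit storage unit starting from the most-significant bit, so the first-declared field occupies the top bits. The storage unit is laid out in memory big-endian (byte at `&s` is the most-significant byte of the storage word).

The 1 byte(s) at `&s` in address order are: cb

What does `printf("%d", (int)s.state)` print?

[0]=0xcb (big-endian) → word 0xcb
state [4+:4] = (word>>4) & 0xf = 12  ←
prio [3+:1] = (word>>3) & 0x1 = 1
rsvd [1+:2] = (word>>1) & 0x3 = 1
kind [0+:1] = (word>>0) & 0x1 = 1

12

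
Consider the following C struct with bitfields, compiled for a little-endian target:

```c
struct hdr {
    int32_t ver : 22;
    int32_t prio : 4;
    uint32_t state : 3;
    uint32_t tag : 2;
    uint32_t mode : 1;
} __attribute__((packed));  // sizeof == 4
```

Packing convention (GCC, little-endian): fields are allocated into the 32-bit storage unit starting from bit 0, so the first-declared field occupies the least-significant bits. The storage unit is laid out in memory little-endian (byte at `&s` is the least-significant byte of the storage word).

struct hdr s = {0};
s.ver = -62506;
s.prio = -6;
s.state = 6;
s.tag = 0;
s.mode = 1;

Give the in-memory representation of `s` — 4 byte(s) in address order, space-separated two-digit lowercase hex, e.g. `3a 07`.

ver:22 = -62506 → 0x3f0bd6 << 0 → word 0x003f0bd6
prio:4 = -6 → 0xa << 22 → word 0x02bf0bd6
state:3 = 6 → 0x6 << 26 → word 0x1abf0bd6
tag:2 = 0 → 0x0 << 29 → word 0x1abf0bd6
mode:1 = 1 → 0x1 << 31 → word 0x9abf0bd6
word = 0x9abf0bd6 → little-endian bytes:
  [0]=0xd6  [1]=0x0b  [2]=0xbf  [3]=0x9a

d6 0b bf 9a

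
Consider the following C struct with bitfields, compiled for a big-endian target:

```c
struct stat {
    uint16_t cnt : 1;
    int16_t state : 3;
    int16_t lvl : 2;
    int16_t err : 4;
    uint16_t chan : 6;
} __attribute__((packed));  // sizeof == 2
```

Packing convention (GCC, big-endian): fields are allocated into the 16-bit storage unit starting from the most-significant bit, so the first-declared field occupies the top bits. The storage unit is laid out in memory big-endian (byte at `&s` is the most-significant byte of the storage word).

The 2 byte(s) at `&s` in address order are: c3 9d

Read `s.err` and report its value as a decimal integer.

-2

[0]=0xc3 [1]=0x9d (big-endian) → word 0xc39d
cnt:1 @ bit 15 → (0xc39d>>15)&0x1 = 0x1
state:3 @ bit 12 → (0xc39d>>12)&0x7 = 0x4
lvl:2 @ bit 10 → (0xc39d>>10)&0x3 = 0x0
err:4 @ bit 6 → (0xc39d>>6)&0xf = 0xe  ←
chan:6 @ bit 0 → (0xc39d>>0)&0x3f = 0x1d
err signed 4b, MSB=1: 14 - 16 = -2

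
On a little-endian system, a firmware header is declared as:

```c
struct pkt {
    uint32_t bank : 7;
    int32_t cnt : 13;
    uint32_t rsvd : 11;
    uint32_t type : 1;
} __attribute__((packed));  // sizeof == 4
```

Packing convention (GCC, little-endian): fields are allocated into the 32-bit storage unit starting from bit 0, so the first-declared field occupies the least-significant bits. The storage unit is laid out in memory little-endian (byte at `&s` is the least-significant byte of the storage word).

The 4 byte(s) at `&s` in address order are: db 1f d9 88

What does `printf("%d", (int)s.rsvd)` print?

141

[0]=0xdb [1]=0x1f [2]=0xd9 [3]=0x88 (little-endian) → word 0x88d91fdb
bank:7 @ bit 0 → (0x88d91fdb>>0)&0x7f = 0x5b
cnt:13 @ bit 7 → (0x88d91fdb>>7)&0x1fff = 0x123f
rsvd:11 @ bit 20 → (0x88d91fdb>>20)&0x7ff = 0x8d  ←
type:1 @ bit 31 → (0x88d91fdb>>31)&0x1 = 0x1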